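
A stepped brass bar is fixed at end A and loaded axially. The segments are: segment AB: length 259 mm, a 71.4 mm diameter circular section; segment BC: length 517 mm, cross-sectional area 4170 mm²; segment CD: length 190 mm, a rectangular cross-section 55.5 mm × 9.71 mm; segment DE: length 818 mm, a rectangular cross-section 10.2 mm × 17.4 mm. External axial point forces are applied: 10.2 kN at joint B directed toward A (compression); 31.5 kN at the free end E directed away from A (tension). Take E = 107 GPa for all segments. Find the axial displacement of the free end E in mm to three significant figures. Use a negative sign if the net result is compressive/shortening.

1.51 mm

Internal axial forces (sectioning from the free end, tension +): N_DE = 31.5 kN, N_CD = 31.5 kN, N_BC = 31.5 kN, N_AB = 21.3 kN.
A_AB = 4004 mm².
A_CD = 538.9 mm².
A_DE = 177.5 mm².
δ_AB = 21300·259/(4004·107000) = 0.01288 mm
δ_BC = 31500·517/(4170·107000) = 0.0365 mm
δ_CD = 31500·190/(538.9·107000) = 0.1038 mm
δ_DE = 31500·818/(177.5·107000) = 1.357 mm
δ = Σδ_i = 1.51 mm.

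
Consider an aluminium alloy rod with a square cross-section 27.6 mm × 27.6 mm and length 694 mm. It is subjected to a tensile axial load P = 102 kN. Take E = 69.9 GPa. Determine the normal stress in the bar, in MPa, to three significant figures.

134 MPa

A = 761.8 mm².
σ = N/A = 102000/761.8 = 133.9 MPa.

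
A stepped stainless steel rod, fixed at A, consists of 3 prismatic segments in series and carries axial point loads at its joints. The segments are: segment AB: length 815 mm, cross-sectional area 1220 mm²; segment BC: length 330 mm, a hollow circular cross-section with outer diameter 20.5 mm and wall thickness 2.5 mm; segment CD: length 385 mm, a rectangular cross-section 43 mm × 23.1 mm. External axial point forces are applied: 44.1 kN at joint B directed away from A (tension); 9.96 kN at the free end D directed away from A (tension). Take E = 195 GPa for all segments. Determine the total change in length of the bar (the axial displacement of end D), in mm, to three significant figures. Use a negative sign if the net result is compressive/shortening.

0.324 mm

Internal axial forces (sectioning from the free end, tension +): N_CD = 9.96 kN, N_BC = 9.96 kN, N_AB = 54.06 kN.
A_BC = 141.4 mm².
A_CD = 993.3 mm².
δ_AB = 54060·815/(1220·195000) = 0.1852 mm
δ_BC = 9960·330/(141.4·195000) = 0.1192 mm
δ_CD = 9960·385/(993.3·195000) = 0.0198 mm
δ = Σδ_i = 0.3242 mm.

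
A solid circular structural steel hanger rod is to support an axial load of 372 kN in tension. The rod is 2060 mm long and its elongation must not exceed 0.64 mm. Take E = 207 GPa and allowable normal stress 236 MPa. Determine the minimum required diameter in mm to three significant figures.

85.8 mm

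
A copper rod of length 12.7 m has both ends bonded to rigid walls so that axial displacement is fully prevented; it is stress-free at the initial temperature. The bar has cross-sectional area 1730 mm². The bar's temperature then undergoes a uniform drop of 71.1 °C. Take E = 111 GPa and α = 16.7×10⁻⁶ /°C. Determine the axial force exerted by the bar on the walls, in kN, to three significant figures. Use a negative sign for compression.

228 kN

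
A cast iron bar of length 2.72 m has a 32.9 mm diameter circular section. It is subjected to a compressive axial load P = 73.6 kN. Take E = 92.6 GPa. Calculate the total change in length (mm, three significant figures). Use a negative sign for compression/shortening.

A = 850.1 mm².
δ_mech = NL/(AE) = -73600·2720/(850.1·92600) = -2.543 mm.

-2.54 mm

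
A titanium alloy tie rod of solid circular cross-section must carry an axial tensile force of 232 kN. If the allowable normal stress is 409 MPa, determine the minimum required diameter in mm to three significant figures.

26.9 mm

Required area A ≥ P/σ_allow = 232000/409 = 567.2 mm².
For a solid circular section, d ≥ √(4A/π) = 26.87 mm.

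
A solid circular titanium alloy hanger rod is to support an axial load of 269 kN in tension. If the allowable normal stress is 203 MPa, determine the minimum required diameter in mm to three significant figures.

41.1 mm

Required area A ≥ P/σ_allow = 269000/203 = 1325 mm².
For a solid circular section, d ≥ √(4A/π) = 41.08 mm.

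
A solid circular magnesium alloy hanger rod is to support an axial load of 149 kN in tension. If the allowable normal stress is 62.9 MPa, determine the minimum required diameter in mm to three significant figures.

Required area A ≥ P/σ_allow = 149000/62.9 = 2369 mm².
For a solid circular section, d ≥ √(4A/π) = 54.92 mm.

54.9 mm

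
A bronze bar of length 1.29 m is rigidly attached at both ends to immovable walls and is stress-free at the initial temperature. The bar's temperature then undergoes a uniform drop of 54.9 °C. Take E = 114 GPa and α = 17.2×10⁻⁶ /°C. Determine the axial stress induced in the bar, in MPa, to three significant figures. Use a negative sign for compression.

Free thermal expansion αLΔT = 17.2e-6 · 1290 · -54.9 = -1.218 mm.
The walls impose strain ε = −(-1.218)/1290 = 9.4428e-04; σ = Eε = 114000 · 9.4428e-04 = 107.6 MPa.

108 MPa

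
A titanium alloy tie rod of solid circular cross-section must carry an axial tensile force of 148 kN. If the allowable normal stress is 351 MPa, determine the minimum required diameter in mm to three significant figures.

23.2 mm

Required area A ≥ P/σ_allow = 148000/351 = 421.7 mm².
For a solid circular section, d ≥ √(4A/π) = 23.17 mm.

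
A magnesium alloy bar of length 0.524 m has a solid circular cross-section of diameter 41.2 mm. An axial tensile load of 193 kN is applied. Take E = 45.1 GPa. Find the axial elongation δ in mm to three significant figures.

1.68 mm

A = 1333 mm².
δ_mech = NL/(AE) = 193000·524/(1333·45100) = 1.682 mm.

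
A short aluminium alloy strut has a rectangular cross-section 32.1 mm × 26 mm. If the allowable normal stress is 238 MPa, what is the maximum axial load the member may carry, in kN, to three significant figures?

199 kN

A = 834.6 mm².
P_max = σ_allow · A = 238 · 834.6 = 198600 N = 198.6 kN.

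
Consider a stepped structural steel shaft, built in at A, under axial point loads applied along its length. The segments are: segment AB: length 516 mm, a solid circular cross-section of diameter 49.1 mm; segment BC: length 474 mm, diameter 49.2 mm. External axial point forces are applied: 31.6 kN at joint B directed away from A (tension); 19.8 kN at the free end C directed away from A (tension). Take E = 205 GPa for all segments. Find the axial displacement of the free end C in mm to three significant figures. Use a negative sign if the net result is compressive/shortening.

Internal axial forces (sectioning from the free end, tension +): N_BC = 19.8 kN, N_AB = 51.4 kN.
A_AB = 1893 mm².
A_BC = 1901 mm².
δ_AB = 51400·516/(1893·205000) = 0.06833 mm
δ_BC = 19800·474/(1901·205000) = 0.02408 mm
δ = Σδ_i = 0.09241 mm.

0.0924 mm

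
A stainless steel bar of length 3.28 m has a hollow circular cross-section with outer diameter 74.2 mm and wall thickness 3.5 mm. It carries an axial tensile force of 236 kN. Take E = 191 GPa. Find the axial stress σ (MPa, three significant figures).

304 MPa

A = 777.4 mm².
σ = N/A = 236000/777.4 = 303.6 MPa.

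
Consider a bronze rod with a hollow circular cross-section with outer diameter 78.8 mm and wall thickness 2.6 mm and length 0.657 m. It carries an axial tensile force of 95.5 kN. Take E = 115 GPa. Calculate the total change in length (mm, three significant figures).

0.877 mm

A = 622.4 mm².
δ_mech = NL/(AE) = 95500·657/(622.4·115000) = 0.8766 mm.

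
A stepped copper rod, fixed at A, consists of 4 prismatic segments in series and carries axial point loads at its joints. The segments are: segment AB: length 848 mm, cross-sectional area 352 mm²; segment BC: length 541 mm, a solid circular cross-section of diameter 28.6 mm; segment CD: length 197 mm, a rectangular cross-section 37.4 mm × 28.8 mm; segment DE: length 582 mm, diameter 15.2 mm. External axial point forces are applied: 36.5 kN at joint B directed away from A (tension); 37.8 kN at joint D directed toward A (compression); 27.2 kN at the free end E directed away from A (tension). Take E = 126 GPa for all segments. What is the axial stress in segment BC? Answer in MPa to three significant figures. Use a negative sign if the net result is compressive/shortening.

-16.5 MPa

Internal axial forces (sectioning from the free end, tension +): N_DE = 27.2 kN, N_CD = -10.6 kN, N_BC = -10.6 kN, N_AB = 25.9 kN.
A_BC = 642.4 mm².
σ_BC = N_BC/A_BC = -10600/642.4 = -16.5 MPa.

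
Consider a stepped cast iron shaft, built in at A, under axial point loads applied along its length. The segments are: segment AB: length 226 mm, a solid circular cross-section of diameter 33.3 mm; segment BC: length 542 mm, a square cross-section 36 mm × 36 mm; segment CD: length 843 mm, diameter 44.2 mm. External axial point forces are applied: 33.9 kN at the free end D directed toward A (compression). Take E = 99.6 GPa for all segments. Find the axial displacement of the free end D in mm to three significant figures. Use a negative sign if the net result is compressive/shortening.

-0.418 mm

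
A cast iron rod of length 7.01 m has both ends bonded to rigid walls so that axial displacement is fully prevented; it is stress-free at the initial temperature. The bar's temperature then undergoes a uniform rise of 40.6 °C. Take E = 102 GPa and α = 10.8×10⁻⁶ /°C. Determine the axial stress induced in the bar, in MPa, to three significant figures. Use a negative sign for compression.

Free thermal expansion αLΔT = 10.8e-6 · 7010 · 40.6 = 3.074 mm.
The walls impose strain ε = −(3.074)/7010 = -4.3848e-04; σ = Eε = 102000 · -4.3848e-04 = -44.72 MPa.

-44.7 MPa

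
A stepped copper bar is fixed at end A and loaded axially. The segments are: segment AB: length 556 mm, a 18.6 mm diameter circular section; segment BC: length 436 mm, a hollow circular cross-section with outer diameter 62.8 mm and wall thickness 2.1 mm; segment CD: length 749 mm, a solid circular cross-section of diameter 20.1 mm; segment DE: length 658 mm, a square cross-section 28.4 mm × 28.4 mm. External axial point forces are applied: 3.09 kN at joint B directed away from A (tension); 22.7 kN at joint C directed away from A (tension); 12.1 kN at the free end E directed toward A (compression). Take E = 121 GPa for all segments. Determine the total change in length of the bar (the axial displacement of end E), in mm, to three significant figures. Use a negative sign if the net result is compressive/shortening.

0.00926 mm

Internal axial forces (sectioning from the free end, tension +): N_DE = -12.1 kN, N_CD = -12.1 kN, N_BC = 10.6 kN, N_AB = 13.69 kN.
A_AB = 271.7 mm².
A_BC = 400.5 mm².
A_CD = 317.3 mm².
A_DE = 806.6 mm².
δ_AB = 13690·556/(271.7·121000) = 0.2315 mm
δ_BC = 10600·436/(400.5·121000) = 0.09538 mm
δ_CD = -12100·749/(317.3·121000) = -0.236 mm
δ_DE = -12100·658/(806.6·121000) = -0.08158 mm
δ = Σδ_i = 0.009263 mm.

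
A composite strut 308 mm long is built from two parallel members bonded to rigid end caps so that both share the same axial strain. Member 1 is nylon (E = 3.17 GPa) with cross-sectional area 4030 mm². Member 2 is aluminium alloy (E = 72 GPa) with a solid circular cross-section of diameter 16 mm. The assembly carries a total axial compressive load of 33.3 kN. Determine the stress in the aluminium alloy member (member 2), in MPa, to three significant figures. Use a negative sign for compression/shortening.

A_2 = 201.1 mm².
Equal strain + equilibrium ⇒ each member carries load in proportion to AE: A₁E₁ = 12780000 N, A₂E₂ = 14480000 N, ΣAE = 27250000 N.
σ₂ = P·E₂/ΣAE = -33300·72000/27250000 = -87.98 MPa.

-88.0 MPa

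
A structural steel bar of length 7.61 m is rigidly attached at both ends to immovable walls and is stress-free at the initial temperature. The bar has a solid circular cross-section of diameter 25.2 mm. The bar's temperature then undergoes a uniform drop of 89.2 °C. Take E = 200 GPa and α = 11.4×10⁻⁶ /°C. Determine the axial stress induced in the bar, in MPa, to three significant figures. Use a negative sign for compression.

203 MPa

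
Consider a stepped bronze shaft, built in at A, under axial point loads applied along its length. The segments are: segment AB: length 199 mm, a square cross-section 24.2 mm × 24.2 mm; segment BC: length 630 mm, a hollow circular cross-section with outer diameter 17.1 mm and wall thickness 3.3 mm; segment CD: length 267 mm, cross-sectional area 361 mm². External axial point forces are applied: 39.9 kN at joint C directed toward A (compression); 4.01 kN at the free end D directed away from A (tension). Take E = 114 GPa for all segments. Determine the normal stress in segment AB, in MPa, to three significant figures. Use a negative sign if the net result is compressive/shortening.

Internal axial forces (sectioning from the free end, tension +): N_CD = 4.01 kN, N_BC = -35.89 kN, N_AB = -35.89 kN.
A_AB = 585.6 mm².
σ_AB = N_AB/A_AB = -35890/585.6 = -61.28 MPa.

-61.3 MPa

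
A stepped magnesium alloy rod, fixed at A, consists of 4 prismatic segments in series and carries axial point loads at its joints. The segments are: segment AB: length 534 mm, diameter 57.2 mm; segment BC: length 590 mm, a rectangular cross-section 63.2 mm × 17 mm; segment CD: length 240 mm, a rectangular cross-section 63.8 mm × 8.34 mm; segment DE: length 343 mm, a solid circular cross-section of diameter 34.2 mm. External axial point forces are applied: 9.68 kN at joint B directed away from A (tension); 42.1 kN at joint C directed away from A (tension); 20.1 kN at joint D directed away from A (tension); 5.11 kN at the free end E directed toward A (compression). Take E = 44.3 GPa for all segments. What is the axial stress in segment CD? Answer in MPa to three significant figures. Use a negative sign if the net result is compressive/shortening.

Internal axial forces (sectioning from the free end, tension +): N_DE = -5.11 kN, N_CD = 14.99 kN, N_BC = 57.09 kN, N_AB = 66.77 kN.
A_CD = 532.1 mm².
σ_CD = N_CD/A_CD = 14990/532.1 = 28.17 MPa.

28.2 MPa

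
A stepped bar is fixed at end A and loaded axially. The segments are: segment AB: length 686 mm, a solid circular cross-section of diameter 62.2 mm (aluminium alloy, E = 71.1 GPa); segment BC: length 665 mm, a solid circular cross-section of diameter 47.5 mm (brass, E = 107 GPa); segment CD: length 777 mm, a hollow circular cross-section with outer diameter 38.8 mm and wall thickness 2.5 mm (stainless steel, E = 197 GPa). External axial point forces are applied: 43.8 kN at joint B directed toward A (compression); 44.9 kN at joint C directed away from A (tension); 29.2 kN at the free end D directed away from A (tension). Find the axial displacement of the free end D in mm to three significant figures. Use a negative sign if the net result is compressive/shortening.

Internal axial forces (sectioning from the free end, tension +): N_CD = 29.2 kN, N_BC = 74.1 kN, N_AB = 30.3 kN.
A_AB = 3039 mm².
A_BC = 1772 mm².
A_CD = 285.1 mm².
δ_AB = 30300·686/(3039·71100) = 0.09621 mm
δ_BC = 74100·665/(1772·107000) = 0.2599 mm
δ_CD = 29200·777/(285.1·197000) = 0.404 mm
δ = Σδ_i = 0.7601 mm.

0.760 mm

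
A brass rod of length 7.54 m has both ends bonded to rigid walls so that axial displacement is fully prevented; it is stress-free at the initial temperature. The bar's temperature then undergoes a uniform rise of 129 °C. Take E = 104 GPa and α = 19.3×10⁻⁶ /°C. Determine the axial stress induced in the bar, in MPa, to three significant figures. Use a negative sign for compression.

-259 MPa

Free thermal expansion αLΔT = 19.3e-6 · 7540 · 129 = 18.77 mm.
The walls impose strain ε = −(18.77)/7540 = -2.4897e-03; σ = Eε = 104000 · -2.4897e-03 = -258.9 MPa.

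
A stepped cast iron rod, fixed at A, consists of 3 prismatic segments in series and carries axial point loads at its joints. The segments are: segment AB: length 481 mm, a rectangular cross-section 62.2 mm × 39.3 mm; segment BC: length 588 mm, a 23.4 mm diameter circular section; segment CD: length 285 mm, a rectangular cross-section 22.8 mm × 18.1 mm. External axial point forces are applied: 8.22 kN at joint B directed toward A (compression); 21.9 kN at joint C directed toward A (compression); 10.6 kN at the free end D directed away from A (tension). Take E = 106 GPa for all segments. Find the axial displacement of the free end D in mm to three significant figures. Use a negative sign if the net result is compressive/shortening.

Internal axial forces (sectioning from the free end, tension +): N_CD = 10.6 kN, N_BC = -11.3 kN, N_AB = -19.52 kN.
A_AB = 2444 mm².
A_BC = 430.1 mm².
A_CD = 412.7 mm².
δ_AB = -19520·481/(2444·106000) = -0.03624 mm
δ_BC = -11300·588/(430.1·106000) = -0.1458 mm
δ_CD = 10600·285/(412.7·106000) = 0.06906 mm
δ = Σδ_i = -0.1129 mm.

-0.113 mm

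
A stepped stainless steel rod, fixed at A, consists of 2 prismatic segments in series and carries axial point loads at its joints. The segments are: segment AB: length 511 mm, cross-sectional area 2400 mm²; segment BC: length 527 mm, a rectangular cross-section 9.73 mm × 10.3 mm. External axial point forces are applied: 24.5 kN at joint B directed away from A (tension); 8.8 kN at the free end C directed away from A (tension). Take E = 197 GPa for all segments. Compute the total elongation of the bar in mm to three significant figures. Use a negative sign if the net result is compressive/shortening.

0.271 mm

Internal axial forces (sectioning from the free end, tension +): N_BC = 8.8 kN, N_AB = 33.3 kN.
A_BC = 100.2 mm².
δ_AB = 33300·511/(2400·197000) = 0.03599 mm
δ_BC = 8800·527/(100.2·197000) = 0.2349 mm
δ = Σδ_i = 0.2709 mm.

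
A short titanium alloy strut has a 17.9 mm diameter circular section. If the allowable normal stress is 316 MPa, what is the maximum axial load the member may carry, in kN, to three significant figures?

A = 251.6 mm².
P_max = σ_allow · A = 316 · 251.6 = 79520 N = 79.52 kN.

79.5 kN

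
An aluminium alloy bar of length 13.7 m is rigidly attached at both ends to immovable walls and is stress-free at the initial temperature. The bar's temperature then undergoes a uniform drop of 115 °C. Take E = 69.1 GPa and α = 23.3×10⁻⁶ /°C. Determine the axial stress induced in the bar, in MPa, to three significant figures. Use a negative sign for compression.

185 MPa

Free thermal expansion αLΔT = 23.3e-6 · 13700 · -115 = -36.71 mm.
The walls impose strain ε = −(-36.71)/13700 = 2.6795e-03; σ = Eε = 69100 · 2.6795e-03 = 185.2 MPa.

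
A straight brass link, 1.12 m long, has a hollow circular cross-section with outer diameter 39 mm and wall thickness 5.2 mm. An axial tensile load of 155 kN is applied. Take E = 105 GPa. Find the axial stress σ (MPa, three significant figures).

281 MPa

A = 552.2 mm².
σ = N/A = 155000/552.2 = 280.7 MPa.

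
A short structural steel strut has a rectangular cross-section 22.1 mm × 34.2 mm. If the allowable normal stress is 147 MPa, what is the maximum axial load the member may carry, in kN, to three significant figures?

A = 755.8 mm².
P_max = σ_allow · A = 147 · 755.8 = 111100 N = 111.1 kN.

111 kN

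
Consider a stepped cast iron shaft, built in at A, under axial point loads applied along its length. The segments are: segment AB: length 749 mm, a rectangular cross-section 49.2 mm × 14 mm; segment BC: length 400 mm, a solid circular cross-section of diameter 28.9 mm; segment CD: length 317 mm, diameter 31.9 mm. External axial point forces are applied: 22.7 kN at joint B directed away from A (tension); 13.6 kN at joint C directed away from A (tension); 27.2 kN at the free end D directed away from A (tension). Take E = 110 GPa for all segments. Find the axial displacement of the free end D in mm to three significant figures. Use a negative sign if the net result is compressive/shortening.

0.952 mm

Internal axial forces (sectioning from the free end, tension +): N_CD = 27.2 kN, N_BC = 40.8 kN, N_AB = 63.5 kN.
A_AB = 688.8 mm².
A_BC = 656 mm².
A_CD = 799.2 mm².
δ_AB = 63500·749/(688.8·110000) = 0.6277 mm
δ_BC = 40800·400/(656·110000) = 0.2262 mm
δ_CD = 27200·317/(799.2·110000) = 0.09808 mm
δ = Σδ_i = 0.952 mm.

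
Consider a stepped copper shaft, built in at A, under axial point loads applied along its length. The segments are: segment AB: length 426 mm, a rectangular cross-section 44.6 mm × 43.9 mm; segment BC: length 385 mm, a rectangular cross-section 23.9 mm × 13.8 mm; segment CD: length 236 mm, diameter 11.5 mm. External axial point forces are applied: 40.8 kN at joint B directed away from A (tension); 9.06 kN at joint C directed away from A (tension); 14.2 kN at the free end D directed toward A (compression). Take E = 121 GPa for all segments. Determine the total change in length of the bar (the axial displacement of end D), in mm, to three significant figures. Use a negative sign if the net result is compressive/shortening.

Internal axial forces (sectioning from the free end, tension +): N_CD = -14.2 kN, N_BC = -5.14 kN, N_AB = 35.66 kN.
A_AB = 1958 mm².
A_BC = 329.8 mm².
A_CD = 103.9 mm².
δ_AB = 35660·426/(1958·121000) = 0.06412 mm
δ_BC = -5140·385/(329.8·121000) = -0.04959 mm
δ_CD = -14200·236/(103.9·121000) = -0.2666 mm
δ = Σδ_i = -0.2521 mm.

-0.252 mm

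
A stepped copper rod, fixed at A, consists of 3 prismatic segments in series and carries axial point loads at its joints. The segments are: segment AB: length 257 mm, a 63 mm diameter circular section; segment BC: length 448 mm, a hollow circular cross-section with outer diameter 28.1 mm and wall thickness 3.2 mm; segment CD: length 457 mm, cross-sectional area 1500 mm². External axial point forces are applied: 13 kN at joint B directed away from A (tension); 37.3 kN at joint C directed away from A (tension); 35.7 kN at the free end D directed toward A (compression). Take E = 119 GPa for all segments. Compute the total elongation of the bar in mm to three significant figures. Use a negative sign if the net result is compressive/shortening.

-0.0572 mm

Internal axial forces (sectioning from the free end, tension +): N_CD = -35.7 kN, N_BC = 1.6 kN, N_AB = 14.6 kN.
A_AB = 3117 mm².
A_BC = 250.3 mm².
δ_AB = 14600·257/(3117·119000) = 0.01012 mm
δ_BC = 1600·448/(250.3·119000) = 0.02406 mm
δ_CD = -35700·457/(1500·119000) = -0.0914 mm
δ = Σδ_i = -0.05722 mm.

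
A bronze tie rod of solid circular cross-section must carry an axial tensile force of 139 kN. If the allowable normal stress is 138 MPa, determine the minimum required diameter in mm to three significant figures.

35.8 mm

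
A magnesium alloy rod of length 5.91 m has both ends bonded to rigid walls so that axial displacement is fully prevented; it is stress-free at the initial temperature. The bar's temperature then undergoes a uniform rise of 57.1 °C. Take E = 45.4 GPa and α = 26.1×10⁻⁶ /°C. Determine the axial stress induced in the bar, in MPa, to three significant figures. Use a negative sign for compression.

-67.7 MPa

Free thermal expansion αLΔT = 26.1e-6 · 5910 · 57.1 = 8.808 mm.
The walls impose strain ε = −(8.808)/5910 = -1.4903e-03; σ = Eε = 45400 · -1.4903e-03 = -67.66 MPa.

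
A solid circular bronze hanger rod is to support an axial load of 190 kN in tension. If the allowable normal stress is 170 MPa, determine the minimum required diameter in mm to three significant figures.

37.7 mm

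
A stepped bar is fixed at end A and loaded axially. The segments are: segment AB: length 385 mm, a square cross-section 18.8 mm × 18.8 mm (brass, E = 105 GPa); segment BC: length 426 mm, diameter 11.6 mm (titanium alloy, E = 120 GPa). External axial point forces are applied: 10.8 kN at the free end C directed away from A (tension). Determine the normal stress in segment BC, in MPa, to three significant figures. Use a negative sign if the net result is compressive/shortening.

102 MPa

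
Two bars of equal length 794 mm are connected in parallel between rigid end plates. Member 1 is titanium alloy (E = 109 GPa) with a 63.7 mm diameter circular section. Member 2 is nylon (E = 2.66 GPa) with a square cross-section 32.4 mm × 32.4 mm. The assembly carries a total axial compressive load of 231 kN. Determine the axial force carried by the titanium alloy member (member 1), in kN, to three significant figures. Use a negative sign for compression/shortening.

A_1 = 3187 mm².
A_2 = 1050 mm².
Equal strain + equilibrium ⇒ each member carries load in proportion to AE: A₁E₁ = 347400000 N, A₂E₂ = 2792000 N, ΣAE = 350200000 N.
F₁ = P·A₁E₁/ΣAE = -231000·347400000/350200000 = -229200 N.

-229 kN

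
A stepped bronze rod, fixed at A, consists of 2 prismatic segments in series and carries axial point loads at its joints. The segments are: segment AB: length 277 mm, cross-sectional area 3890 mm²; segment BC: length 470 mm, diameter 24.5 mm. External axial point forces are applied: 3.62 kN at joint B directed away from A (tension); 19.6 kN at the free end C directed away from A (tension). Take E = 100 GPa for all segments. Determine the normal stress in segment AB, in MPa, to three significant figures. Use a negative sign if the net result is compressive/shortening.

Internal axial forces (sectioning from the free end, tension +): N_BC = 19.6 kN, N_AB = 23.22 kN.
σ_AB = N_AB/A_AB = 23220/3890 = 5.969 MPa.

5.97 MPa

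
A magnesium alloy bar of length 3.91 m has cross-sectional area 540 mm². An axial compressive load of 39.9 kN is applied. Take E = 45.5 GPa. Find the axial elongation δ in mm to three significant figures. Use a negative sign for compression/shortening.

-6.35 mm

δ_mech = NL/(AE) = -39900·3910/(540·45500) = -6.35 mm.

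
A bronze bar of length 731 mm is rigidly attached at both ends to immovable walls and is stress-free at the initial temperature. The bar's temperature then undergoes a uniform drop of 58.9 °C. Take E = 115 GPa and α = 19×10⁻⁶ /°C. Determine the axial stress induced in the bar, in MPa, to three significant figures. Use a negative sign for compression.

Free thermal expansion αLΔT = 19e-6 · 731 · -58.9 = -0.8181 mm.
The walls impose strain ε = −(-0.8181)/731 = 1.1191e-03; σ = Eε = 115000 · 1.1191e-03 = 128.7 MPa.

129 MPa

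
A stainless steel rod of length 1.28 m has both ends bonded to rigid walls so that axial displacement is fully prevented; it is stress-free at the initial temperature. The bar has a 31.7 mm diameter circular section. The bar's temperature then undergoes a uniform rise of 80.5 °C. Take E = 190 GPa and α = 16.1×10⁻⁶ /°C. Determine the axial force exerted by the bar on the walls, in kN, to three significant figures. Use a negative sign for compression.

Free thermal expansion αLΔT = 16.1e-6 · 1280 · 80.5 = 1.659 mm.
The walls impose strain ε = −(1.659)/1280 = -1.2961e-03; σ = Eε = 190000 · -1.2961e-03 = -246.2 MPa.
Wall reaction R = σ·A = -246.2·789.2 = -194300 N = -194.3 kN.

-194 kN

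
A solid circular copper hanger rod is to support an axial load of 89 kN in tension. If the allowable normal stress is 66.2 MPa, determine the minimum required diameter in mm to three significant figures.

Required area A ≥ P/σ_allow = 89000/66.2 = 1344 mm².
For a solid circular section, d ≥ √(4A/π) = 41.37 mm.

41.4 mm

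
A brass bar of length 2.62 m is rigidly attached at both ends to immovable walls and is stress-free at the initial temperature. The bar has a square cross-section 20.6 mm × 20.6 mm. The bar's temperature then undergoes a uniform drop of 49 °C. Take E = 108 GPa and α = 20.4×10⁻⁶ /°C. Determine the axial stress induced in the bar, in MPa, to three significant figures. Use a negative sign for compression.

Free thermal expansion αLΔT = 20.4e-6 · 2620 · -49 = -2.619 mm.
The walls impose strain ε = −(-2.619)/2620 = 9.9960e-04; σ = Eε = 108000 · 9.9960e-04 = 108 MPa.

108 MPa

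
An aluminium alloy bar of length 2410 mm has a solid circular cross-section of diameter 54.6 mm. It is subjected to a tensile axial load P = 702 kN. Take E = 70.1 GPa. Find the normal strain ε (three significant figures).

0.00428

A = 2341 mm².
σ = N/A = 299.8 MPa; ε = σ/E = 299.8/70100 = 4.277e-03.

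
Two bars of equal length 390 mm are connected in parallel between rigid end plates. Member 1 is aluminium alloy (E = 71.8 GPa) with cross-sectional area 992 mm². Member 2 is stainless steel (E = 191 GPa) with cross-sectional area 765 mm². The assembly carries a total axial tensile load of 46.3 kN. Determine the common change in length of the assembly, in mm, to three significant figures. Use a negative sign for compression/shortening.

0.0831 mm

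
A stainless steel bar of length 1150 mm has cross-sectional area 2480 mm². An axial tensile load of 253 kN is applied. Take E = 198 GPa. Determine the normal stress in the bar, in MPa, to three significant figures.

102 MPa

σ = N/A = 253000/2480 = 102 MPa.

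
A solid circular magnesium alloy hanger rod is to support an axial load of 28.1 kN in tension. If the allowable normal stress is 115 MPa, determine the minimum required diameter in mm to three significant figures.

Required area A ≥ P/σ_allow = 28100/115 = 244.3 mm².
For a solid circular section, d ≥ √(4A/π) = 17.64 mm.

17.6 mm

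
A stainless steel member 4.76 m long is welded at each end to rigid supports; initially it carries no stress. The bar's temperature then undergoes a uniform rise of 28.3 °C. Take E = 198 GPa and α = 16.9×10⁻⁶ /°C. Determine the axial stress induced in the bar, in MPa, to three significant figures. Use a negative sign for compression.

Free thermal expansion αLΔT = 16.9e-6 · 4760 · 28.3 = 2.277 mm.
The walls impose strain ε = −(2.277)/4760 = -4.7827e-04; σ = Eε = 198000 · -4.7827e-04 = -94.7 MPa.

-94.7 MPa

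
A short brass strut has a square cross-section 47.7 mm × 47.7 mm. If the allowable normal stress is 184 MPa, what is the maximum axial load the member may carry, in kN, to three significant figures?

419 kN

A = 2275 mm².
P_max = σ_allow · A = 184 · 2275 = 418700 N = 418.7 kN.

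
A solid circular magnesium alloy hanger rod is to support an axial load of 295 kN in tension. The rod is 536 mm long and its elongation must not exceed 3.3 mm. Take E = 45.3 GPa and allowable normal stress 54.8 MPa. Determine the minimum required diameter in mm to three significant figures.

82.8 mm

Required area A ≥ P/σ_allow = 295000/54.8 = 5383 mm².
For a solid circular section, d ≥ √(4A/π) = 82.79 mm.
Elongation limit: A ≥ PL/(Eδ_allow) = 295000·536/(45300·3.3) = 1058 mm² ⇒ d ≥ 36.7 mm.
The stress limit governs.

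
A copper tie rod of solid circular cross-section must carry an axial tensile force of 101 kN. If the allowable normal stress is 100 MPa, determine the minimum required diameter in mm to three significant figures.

Required area A ≥ P/σ_allow = 101000/100 = 1010 mm².
For a solid circular section, d ≥ √(4A/π) = 35.86 mm.

35.9 mm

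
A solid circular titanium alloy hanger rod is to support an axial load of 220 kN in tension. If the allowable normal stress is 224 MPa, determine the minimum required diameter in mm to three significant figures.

35.4 mm

Required area A ≥ P/σ_allow = 220000/224 = 982.1 mm².
For a solid circular section, d ≥ √(4A/π) = 35.36 mm.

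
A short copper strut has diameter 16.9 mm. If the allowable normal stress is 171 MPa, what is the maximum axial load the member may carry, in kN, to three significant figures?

38.4 kN

A = 224.3 mm².
P_max = σ_allow · A = 171 · 224.3 = 38360 N = 38.36 kN.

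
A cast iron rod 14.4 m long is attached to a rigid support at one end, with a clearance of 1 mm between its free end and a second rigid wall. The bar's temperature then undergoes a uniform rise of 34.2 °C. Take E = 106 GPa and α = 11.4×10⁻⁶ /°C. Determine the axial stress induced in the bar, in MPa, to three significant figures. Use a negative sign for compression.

Free thermal expansion αLΔT = 11.4e-6 · 14400 · 34.2 = 5.614 mm.
The walls engage after the gap closes; constrained expansion = 5.614 − 1 = 4.614 mm.
The walls impose strain ε = −(4.614)/14400 = -3.2044e-04; σ = Eε = 106000 · -3.2044e-04 = -33.97 MPa.

-34.0 MPa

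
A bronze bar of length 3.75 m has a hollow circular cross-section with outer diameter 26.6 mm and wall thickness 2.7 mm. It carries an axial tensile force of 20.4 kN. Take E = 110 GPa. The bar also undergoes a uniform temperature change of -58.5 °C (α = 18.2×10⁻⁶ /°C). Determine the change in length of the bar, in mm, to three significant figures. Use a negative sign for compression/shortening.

-0.562 mm

A = 202.7 mm².
δ_mech = NL/(AE) = 20400·3750/(202.7·110000) = 3.43 mm.
δ_thermal = αLΔT = 18.2e-6·3750·-58.5 = -3.993 mm.
δ = δ_mech + δ_thermal = -0.5621 mm.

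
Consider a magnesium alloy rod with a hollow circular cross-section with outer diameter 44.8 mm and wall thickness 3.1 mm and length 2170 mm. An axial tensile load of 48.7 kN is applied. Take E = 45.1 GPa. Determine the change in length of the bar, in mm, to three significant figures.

5.77 mm

A = 406.1 mm².
δ_mech = NL/(AE) = 48700·2170/(406.1·45100) = 5.77 mm.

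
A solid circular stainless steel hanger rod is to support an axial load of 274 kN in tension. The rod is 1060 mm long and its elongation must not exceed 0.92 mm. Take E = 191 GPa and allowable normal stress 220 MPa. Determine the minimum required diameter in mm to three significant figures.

45.9 mm

Required area A ≥ P/σ_allow = 274000/220 = 1245 mm².
For a solid circular section, d ≥ √(4A/π) = 39.82 mm.
Elongation limit: A ≥ PL/(Eδ_allow) = 274000·1060/(191000·0.92) = 1653 mm² ⇒ d ≥ 45.87 mm.
The elongation limit governs.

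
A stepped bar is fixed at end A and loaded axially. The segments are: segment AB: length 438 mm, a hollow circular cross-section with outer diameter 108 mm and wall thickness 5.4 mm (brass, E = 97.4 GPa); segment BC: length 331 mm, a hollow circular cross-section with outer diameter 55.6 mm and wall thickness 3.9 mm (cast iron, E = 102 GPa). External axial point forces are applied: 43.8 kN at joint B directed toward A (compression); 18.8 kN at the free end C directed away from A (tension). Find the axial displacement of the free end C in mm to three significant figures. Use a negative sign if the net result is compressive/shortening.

0.0317 mm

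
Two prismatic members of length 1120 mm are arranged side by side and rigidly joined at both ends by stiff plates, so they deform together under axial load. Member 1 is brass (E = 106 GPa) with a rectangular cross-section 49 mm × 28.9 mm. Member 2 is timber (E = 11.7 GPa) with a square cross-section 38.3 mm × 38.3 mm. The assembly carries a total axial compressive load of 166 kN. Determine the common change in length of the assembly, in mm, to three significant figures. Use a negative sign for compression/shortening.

A_1 = 1416 mm².
A_2 = 1467 mm².
Equal strain + equilibrium ⇒ each member carries load in proportion to AE: A₁E₁ = 150100000 N, A₂E₂ = 17160000 N, ΣAE = 167300000 N.
δ = PL/ΣAE = -166000·1120/167300000 = -1.112 mm.

-1.11 mm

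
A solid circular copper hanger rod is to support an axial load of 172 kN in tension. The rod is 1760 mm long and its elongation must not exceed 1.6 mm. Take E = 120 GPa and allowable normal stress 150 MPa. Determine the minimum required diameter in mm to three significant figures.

44.8 mm

Required area A ≥ P/σ_allow = 172000/150 = 1147 mm².
For a solid circular section, d ≥ √(4A/π) = 38.21 mm.
Elongation limit: A ≥ PL/(Eδ_allow) = 172000·1760/(120000·1.6) = 1577 mm² ⇒ d ≥ 44.8 mm.
The elongation limit governs.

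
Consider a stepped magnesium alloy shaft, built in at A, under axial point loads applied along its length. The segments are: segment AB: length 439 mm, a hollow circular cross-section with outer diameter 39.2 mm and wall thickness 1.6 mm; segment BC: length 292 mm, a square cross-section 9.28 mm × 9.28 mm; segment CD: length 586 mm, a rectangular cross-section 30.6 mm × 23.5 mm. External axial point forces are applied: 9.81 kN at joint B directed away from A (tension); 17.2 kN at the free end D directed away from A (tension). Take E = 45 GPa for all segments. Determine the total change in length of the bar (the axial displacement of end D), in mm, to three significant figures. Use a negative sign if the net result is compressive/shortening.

3.00 mm

Internal axial forces (sectioning from the free end, tension +): N_CD = 17.2 kN, N_BC = 17.2 kN, N_AB = 27.01 kN.
A_AB = 189 mm².
A_BC = 86.12 mm².
A_CD = 719.1 mm².
δ_AB = 27010·439/(189·45000) = 1.394 mm
δ_BC = 17200·292/(86.12·45000) = 1.296 mm
δ_CD = 17200·586/(719.1·45000) = 0.3115 mm
δ = Σδ_i = 3.002 mm.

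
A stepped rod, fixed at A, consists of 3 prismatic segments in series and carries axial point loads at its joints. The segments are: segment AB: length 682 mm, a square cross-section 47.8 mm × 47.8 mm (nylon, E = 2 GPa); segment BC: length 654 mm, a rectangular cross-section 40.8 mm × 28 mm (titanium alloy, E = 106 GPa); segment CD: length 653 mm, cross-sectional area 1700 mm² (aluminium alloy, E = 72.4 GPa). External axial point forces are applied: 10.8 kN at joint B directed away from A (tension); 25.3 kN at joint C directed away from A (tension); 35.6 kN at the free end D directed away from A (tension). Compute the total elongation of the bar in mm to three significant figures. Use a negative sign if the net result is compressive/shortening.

11.2 mm

Internal axial forces (sectioning from the free end, tension +): N_CD = 35.6 kN, N_BC = 60.9 kN, N_AB = 71.7 kN.
A_AB = 2285 mm².
A_BC = 1142 mm².
δ_AB = 71700·682/(2285·2000) = 10.7 mm
δ_BC = 60900·654/(1142·106000) = 0.3289 mm
δ_CD = 35600·653/(1700·72400) = 0.1889 mm
δ = Σδ_i = 11.22 mm.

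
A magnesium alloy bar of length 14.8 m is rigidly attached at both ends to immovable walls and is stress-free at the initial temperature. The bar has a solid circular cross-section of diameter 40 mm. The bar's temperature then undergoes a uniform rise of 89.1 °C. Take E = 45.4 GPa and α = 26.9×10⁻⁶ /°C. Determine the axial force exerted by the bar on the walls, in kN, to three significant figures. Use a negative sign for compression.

Free thermal expansion αLΔT = 26.9e-6 · 14800 · 89.1 = 35.47 mm.
The walls impose strain ε = −(35.47)/14800 = -2.3968e-03; σ = Eε = 45400 · -2.3968e-03 = -108.8 MPa.
Wall reaction R = σ·A = -108.8·1257 = -136700 N = -136.7 kN.

-137 kN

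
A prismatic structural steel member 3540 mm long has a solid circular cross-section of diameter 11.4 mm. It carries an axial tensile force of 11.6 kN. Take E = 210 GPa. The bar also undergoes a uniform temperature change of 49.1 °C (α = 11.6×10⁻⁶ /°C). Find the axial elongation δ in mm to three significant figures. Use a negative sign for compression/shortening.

3.93 mm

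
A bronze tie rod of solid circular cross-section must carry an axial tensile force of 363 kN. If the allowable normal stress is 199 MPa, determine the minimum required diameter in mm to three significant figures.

48.2 mm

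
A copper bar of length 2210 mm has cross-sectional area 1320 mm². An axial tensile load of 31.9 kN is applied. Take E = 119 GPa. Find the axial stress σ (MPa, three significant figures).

24.2 MPa

σ = N/A = 31900/1320 = 24.17 MPa.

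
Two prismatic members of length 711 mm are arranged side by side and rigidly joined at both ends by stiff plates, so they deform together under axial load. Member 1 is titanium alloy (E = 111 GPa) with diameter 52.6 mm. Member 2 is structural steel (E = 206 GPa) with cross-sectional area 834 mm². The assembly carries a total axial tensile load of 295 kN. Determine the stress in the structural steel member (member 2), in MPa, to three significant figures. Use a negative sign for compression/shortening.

A_1 = 2173 mm².
Equal strain + equilibrium ⇒ each member carries load in proportion to AE: A₁E₁ = 241200000 N, A₂E₂ = 171800000 N, ΣAE = 413000000 N.
σ₂ = P·E₂/ΣAE = 295000·206000/413000000 = 147.1 MPa.

147 MPa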